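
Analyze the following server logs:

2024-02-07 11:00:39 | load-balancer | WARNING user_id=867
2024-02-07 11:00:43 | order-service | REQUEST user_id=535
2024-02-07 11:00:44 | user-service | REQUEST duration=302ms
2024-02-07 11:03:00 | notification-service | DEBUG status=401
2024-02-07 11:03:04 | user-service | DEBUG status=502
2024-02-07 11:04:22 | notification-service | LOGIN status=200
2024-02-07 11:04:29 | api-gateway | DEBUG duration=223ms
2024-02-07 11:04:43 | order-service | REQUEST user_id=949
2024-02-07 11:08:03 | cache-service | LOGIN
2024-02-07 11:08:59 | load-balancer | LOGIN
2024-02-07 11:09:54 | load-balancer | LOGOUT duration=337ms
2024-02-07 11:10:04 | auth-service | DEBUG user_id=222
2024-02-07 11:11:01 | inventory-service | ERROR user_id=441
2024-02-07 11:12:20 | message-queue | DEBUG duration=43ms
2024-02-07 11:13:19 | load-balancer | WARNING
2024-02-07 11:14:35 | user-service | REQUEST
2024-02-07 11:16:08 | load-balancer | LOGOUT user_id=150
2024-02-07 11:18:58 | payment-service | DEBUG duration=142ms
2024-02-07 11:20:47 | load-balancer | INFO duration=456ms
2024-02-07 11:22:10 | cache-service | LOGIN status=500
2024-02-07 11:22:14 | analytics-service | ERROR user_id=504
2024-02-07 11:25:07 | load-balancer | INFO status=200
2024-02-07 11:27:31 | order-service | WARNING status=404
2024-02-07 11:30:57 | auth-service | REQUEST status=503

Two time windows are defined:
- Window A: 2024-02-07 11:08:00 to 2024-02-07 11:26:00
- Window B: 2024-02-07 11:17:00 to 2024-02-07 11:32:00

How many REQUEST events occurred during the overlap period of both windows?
0

To find overlap events:

1. Window A: 2024-02-07 11:08:00 to 2024-02-07 11:26:00
2. Window B: 2024-02-07 11:17:00 to 2024-02-07 11:32:00
3. Overlap period: 2024-02-07 11:17:00 to 2024-02-07 11:26:00
4. Count REQUEST events in overlap: 0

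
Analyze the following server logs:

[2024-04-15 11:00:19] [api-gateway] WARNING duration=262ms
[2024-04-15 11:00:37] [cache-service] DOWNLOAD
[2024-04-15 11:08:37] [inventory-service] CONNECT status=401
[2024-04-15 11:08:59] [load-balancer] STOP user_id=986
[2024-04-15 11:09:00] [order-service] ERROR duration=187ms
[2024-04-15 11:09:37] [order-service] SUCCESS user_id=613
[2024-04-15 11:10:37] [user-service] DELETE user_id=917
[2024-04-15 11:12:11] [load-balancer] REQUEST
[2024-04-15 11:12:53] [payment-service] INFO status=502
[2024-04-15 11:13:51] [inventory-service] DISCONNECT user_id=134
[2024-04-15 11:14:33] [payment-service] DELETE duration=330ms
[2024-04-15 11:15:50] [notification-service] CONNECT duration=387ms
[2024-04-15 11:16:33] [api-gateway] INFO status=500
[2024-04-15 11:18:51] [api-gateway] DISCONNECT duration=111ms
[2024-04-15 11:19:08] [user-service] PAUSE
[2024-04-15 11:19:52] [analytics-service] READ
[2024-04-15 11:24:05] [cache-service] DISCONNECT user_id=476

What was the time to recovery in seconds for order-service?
37

To calculate recovery time:

1. Find ERROR event for order-service: 2024-04-15 11:09:00
2. Find next SUCCESS event for order-service: 2024-04-15 11:09:37
3. Recovery time: 2024-04-15 11:09:37 - 2024-04-15 11:09:00 = 37 seconds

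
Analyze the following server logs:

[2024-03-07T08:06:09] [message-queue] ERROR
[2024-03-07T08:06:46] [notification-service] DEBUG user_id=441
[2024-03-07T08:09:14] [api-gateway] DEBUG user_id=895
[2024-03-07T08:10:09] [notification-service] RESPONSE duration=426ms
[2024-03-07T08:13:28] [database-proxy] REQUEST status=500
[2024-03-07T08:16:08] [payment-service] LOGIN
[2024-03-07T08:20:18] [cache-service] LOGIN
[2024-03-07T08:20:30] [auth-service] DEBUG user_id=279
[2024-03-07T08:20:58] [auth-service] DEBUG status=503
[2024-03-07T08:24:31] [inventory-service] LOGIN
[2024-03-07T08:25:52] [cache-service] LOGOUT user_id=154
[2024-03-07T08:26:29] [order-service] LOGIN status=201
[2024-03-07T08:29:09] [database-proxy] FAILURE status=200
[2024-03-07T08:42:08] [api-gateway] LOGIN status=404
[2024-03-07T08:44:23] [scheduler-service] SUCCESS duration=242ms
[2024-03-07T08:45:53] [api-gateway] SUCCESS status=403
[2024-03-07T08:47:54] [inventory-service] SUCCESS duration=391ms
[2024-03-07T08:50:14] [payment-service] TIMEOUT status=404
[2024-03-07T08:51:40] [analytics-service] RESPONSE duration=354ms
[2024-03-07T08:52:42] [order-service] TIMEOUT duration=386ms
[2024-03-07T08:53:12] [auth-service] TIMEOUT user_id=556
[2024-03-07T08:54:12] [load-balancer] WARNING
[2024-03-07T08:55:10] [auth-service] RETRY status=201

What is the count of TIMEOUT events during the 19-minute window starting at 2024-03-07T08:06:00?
0

To count events in the time window:

1. Window boundaries: 2024-03-07T08:06:00 to 2024-03-07T08:25:00
2. Filter for TIMEOUT events within this window
3. Count matching events: 0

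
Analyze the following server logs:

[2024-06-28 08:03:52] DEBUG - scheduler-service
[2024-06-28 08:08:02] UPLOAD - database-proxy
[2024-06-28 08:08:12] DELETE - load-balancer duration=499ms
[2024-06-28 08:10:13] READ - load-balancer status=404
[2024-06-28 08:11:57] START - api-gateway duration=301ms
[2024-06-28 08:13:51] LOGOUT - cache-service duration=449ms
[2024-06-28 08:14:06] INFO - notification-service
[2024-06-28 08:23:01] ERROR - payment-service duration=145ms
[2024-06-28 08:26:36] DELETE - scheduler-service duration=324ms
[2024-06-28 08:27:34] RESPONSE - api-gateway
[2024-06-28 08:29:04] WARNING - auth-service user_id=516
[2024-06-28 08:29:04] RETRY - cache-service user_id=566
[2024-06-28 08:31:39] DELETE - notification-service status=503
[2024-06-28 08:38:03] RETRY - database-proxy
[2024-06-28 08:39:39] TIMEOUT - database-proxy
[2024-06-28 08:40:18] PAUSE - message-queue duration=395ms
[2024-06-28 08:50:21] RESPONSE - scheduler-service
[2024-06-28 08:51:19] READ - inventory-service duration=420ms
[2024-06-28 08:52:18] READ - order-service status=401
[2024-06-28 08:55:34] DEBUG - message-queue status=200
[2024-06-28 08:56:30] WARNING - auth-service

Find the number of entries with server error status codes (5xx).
1

To find matching entries:

1. Pattern to match: server error status codes (5xx)
2. Scan each log entry for the pattern
3. Count matches: 1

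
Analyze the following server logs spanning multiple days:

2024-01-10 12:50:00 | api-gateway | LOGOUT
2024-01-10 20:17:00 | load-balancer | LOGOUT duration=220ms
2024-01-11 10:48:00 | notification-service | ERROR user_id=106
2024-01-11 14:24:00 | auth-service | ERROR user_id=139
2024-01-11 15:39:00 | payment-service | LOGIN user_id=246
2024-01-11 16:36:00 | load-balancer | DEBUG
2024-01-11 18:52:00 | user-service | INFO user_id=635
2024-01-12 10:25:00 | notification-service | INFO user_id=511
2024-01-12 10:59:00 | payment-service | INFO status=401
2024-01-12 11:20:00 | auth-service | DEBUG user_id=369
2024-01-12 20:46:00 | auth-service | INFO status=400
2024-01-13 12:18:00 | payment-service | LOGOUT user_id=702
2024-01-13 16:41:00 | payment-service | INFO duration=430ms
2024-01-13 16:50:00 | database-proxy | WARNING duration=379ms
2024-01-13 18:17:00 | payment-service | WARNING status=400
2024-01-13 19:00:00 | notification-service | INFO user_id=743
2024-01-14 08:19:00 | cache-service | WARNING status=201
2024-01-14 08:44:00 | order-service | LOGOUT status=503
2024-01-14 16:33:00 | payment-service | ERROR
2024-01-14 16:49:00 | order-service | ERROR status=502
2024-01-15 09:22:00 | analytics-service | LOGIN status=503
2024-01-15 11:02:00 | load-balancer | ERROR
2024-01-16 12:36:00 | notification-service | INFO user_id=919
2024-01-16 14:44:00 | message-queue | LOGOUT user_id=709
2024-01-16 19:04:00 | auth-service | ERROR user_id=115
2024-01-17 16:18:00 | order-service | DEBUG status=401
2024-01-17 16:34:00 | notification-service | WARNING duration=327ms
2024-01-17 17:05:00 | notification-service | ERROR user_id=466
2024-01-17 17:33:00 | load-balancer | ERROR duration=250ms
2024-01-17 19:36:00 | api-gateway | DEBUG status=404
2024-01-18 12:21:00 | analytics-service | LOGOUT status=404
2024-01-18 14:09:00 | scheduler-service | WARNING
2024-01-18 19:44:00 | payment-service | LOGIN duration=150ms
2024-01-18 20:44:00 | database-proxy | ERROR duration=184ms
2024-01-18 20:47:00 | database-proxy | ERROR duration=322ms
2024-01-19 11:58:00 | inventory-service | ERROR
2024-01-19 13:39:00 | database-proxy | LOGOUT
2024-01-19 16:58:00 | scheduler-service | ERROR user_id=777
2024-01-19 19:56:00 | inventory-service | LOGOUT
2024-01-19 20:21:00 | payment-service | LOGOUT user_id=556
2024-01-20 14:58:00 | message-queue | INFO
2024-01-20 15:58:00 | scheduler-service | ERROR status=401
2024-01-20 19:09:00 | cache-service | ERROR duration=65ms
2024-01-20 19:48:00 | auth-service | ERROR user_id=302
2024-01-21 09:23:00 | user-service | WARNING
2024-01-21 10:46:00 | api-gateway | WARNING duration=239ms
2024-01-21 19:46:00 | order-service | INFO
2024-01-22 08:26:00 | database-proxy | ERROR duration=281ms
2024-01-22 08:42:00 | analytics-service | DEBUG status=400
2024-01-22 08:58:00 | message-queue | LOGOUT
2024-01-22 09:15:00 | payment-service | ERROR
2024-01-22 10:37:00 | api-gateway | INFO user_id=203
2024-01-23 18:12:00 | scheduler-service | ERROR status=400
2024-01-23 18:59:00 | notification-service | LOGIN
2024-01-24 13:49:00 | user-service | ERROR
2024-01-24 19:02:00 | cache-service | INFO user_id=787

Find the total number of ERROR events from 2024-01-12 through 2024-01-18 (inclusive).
8

To filter by date range:

1. Date range: 2024-01-12 through 2024-01-18, both dates inclusive
2. Filter for ERROR events whose date falls in this range
3. Count matching events: 8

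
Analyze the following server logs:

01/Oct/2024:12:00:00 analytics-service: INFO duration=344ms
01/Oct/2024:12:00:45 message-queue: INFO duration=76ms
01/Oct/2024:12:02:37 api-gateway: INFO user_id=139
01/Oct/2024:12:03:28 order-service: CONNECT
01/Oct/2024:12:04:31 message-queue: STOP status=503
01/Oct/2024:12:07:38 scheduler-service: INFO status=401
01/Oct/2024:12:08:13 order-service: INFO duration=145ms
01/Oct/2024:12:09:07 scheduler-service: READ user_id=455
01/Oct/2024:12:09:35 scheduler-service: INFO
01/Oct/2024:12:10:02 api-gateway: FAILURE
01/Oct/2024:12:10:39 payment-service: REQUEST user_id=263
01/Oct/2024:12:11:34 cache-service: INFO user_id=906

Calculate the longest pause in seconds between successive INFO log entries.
301

To find the longest gap:

1. Extract all INFO events in chronological order
2. Calculate time differences between consecutive events
3. Find the maximum difference
4. Longest gap: 301 seconds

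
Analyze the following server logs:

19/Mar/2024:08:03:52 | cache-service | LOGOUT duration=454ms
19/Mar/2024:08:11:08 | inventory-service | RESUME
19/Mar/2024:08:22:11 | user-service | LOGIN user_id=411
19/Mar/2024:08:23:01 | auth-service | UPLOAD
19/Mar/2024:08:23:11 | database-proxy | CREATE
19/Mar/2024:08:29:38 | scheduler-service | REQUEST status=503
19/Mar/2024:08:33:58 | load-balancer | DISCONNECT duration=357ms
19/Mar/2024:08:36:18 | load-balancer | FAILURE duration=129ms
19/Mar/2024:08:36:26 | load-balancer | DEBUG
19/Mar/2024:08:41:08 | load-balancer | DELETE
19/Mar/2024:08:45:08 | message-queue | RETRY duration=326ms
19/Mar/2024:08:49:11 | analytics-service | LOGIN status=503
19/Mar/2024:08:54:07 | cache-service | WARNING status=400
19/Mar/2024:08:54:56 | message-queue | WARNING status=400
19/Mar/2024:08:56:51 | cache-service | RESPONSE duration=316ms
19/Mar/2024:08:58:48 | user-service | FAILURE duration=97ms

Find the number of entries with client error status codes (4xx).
2

To find matching entries:

1. Pattern to match: client error status codes (4xx)
2. Scan each log entry for the pattern
3. Count matches: 2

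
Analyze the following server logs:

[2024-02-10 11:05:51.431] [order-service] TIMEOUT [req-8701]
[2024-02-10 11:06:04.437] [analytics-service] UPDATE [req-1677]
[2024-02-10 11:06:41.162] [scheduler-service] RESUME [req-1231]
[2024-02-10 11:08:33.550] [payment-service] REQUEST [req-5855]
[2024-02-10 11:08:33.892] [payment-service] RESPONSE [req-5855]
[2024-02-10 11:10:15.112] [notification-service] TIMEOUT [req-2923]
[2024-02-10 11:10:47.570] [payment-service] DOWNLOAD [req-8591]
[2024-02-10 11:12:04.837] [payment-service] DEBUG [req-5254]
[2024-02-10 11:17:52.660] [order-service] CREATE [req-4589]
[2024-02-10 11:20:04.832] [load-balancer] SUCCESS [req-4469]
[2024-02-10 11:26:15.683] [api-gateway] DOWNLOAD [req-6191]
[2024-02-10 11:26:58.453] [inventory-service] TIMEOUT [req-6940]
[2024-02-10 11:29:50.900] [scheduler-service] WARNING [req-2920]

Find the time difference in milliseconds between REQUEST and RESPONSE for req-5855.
342

To calculate latency:

1. Find REQUEST with id req-5855: 2024-02-10 11:08:33.550
2. Find RESPONSE with id req-5855: 2024-02-10 11:08:33.892
3. Latency: 2024-02-10 11:08:33.892 - 2024-02-10 11:08:33.550 = 342ms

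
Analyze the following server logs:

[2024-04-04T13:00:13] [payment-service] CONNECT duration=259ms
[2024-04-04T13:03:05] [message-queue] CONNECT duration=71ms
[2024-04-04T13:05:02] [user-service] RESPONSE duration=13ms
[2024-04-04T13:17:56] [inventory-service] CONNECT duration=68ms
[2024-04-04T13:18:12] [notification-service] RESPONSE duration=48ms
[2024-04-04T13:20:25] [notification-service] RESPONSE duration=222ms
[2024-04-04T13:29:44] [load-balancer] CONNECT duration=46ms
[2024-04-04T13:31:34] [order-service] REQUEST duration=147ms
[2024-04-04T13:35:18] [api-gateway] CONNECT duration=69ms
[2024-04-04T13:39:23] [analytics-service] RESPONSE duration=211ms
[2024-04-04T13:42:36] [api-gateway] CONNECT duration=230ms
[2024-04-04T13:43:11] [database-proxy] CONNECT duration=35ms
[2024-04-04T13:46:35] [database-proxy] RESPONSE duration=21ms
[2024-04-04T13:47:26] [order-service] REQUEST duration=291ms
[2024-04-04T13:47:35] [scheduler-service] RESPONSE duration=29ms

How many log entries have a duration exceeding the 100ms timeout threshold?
6

To count timeouts:

1. Threshold: 100ms
2. Extract duration from each log entry
3. Count entries where duration > 100
4. Timeout count: 6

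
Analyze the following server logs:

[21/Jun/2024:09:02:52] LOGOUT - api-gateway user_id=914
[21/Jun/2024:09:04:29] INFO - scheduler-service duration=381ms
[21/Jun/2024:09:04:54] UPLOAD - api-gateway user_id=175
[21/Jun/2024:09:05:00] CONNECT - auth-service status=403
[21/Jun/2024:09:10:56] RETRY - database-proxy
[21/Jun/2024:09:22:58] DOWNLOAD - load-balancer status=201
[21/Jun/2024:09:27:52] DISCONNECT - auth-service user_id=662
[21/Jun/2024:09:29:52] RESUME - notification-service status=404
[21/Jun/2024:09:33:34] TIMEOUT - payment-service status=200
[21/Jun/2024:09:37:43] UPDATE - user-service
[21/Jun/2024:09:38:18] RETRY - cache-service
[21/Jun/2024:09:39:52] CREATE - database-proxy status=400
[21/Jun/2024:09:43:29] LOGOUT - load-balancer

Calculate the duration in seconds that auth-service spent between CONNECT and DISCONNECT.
1372

To calculate state duration:

1. Find CONNECT event for auth-service: 21/Jun/2024:09:05:00
2. Find DISCONNECT event for auth-service: 21/Jun/2024:09:27:52
3. Calculate duration: 21/Jun/2024:09:27:52 - 21/Jun/2024:09:05:00 = 1372 seconds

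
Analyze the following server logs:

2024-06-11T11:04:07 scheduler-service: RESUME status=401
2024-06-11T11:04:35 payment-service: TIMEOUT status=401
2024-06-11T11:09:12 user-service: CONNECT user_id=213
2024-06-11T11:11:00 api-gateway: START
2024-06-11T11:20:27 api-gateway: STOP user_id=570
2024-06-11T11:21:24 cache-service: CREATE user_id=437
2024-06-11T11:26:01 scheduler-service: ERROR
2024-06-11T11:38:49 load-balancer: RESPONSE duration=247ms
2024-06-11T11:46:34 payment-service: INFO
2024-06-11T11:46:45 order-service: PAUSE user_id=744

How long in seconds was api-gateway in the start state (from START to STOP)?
567

To calculate state duration:

1. Find START event for api-gateway: 2024-06-11T11:11:00
2. Find STOP event for api-gateway: 2024-06-11T11:20:27
3. Calculate duration: 2024-06-11T11:20:27 - 2024-06-11T11:11:00 = 567 seconds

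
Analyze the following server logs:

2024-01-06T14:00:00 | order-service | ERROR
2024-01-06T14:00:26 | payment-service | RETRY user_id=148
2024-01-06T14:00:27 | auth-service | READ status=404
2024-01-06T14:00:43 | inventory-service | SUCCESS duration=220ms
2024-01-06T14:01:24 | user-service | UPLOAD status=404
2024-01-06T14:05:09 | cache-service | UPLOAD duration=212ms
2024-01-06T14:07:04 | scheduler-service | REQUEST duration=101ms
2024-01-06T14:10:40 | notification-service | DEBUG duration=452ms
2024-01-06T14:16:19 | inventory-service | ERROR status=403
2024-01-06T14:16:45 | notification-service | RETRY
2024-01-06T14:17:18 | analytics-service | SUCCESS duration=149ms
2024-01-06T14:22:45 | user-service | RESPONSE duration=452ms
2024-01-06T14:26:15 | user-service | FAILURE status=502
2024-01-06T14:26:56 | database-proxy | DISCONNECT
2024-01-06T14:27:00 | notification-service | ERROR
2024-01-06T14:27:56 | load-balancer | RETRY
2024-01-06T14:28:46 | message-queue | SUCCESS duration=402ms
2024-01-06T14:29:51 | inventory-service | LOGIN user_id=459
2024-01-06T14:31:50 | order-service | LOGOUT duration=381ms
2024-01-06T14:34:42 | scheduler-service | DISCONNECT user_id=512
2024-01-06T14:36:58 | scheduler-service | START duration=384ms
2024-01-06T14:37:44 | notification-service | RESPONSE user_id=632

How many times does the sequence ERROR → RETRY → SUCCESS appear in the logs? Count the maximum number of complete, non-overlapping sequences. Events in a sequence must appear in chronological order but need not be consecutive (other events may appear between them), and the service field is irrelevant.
3

To count sequences:

1. Look for pattern: ERROR → RETRY → SUCCESS
2. Greedily scan the log in chronological order, matching each sequence element in turn (ignoring service)
3. Each time the full pattern completes, increment the count and restart matching from the next event
4. Complete non-overlapping sequences found: 3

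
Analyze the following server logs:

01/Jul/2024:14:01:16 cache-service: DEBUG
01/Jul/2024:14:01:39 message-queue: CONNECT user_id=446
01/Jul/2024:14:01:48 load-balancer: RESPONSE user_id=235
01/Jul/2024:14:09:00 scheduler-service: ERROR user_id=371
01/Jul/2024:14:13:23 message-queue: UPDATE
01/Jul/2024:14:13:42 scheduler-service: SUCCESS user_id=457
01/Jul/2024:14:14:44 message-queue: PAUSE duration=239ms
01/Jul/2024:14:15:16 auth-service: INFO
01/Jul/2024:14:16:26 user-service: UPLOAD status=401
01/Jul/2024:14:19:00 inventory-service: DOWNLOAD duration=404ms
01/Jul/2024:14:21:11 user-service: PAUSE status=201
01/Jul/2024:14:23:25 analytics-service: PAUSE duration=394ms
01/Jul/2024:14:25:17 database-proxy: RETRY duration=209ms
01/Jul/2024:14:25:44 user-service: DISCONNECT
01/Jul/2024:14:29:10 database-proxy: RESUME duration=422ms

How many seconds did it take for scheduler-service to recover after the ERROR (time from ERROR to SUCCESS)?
282

To calculate recovery time:

1. Find ERROR event for scheduler-service: 01/Jul/2024:14:09:00
2. Find next SUCCESS event for scheduler-service: 01/Jul/2024:14:13:42
3. Recovery time: 01/Jul/2024:14:13:42 - 01/Jul/2024:14:09:00 = 282 seconds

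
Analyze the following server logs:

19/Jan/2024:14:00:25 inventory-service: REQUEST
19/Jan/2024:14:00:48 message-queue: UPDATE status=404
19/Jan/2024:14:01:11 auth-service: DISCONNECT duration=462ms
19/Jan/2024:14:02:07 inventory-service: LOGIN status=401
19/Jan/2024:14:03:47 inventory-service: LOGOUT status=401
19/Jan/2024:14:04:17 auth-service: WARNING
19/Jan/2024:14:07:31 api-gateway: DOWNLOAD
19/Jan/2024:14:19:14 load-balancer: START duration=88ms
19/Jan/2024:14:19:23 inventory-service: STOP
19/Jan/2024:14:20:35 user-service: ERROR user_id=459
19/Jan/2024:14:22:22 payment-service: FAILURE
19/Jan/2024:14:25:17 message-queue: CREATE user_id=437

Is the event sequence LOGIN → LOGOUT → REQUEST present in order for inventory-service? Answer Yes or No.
No

To verify sequence order:

1. Find all events in sequence LOGIN → LOGOUT → REQUEST for inventory-service
2. Extract their timestamps
3. Check if timestamps are in ascending order
4. Result: No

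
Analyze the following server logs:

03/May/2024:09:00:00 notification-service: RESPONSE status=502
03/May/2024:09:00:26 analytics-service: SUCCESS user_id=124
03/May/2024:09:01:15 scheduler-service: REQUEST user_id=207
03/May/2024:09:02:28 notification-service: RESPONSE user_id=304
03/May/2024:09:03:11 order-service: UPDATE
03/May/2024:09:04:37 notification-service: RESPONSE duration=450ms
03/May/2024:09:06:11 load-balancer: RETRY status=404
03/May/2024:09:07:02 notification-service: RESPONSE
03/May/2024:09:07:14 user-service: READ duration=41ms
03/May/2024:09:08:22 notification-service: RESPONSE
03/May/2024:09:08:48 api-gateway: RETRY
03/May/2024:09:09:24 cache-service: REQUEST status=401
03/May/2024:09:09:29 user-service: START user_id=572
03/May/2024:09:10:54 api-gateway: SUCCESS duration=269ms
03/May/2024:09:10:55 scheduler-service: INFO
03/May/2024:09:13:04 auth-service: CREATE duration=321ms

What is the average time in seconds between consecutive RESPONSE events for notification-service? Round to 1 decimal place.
125.5

To calculate average interval:

1. Find all RESPONSE events for notification-service in order
2. Calculate time gaps between consecutive events
3. Compute mean of gaps: 502 / 4 = 125.5 seconds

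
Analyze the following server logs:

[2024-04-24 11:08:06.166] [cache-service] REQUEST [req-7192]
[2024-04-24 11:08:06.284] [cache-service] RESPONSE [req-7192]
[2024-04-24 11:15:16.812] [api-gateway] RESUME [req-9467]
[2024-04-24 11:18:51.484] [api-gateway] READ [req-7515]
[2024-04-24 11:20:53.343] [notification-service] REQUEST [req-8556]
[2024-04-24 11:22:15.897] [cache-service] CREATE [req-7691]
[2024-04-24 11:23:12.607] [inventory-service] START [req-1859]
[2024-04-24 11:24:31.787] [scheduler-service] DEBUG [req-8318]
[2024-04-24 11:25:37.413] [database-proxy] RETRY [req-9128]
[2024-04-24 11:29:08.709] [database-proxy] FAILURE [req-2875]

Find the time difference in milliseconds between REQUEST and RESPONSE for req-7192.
118

To calculate latency:

1. Find REQUEST with id req-7192: 2024-04-24 11:08:06.166
2. Find RESPONSE with id req-7192: 2024-04-24 11:08:06.284
3. Latency: 2024-04-24 11:08:06.284 - 2024-04-24 11:08:06.166 = 118ms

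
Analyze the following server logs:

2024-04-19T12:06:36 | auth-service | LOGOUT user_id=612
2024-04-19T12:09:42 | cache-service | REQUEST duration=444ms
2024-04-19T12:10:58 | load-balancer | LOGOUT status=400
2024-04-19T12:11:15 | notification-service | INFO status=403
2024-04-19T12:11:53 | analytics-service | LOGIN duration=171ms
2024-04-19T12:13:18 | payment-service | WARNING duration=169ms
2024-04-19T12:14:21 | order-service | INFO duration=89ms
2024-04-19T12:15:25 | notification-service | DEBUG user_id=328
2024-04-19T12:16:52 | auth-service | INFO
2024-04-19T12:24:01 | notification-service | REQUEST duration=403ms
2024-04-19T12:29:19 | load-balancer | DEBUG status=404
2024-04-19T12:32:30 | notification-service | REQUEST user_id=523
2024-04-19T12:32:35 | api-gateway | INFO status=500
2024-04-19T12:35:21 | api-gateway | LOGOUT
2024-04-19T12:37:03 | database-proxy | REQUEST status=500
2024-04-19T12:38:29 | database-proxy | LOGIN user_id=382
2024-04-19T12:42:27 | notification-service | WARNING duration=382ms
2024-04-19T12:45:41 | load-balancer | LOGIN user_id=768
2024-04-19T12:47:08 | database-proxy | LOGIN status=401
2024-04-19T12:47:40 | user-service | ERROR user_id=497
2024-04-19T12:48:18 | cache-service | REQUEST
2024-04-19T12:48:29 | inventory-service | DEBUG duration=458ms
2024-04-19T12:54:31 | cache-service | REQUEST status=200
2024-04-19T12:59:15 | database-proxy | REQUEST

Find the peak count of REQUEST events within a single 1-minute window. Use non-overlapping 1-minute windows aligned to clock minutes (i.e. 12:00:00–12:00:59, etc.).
1

To find the burst window:

1. Divide the log period into non-overlapping 1-minute windows starting at 12:00
2. Count REQUEST events in each window
3. Find the window with maximum count
4. Maximum events in a window: 1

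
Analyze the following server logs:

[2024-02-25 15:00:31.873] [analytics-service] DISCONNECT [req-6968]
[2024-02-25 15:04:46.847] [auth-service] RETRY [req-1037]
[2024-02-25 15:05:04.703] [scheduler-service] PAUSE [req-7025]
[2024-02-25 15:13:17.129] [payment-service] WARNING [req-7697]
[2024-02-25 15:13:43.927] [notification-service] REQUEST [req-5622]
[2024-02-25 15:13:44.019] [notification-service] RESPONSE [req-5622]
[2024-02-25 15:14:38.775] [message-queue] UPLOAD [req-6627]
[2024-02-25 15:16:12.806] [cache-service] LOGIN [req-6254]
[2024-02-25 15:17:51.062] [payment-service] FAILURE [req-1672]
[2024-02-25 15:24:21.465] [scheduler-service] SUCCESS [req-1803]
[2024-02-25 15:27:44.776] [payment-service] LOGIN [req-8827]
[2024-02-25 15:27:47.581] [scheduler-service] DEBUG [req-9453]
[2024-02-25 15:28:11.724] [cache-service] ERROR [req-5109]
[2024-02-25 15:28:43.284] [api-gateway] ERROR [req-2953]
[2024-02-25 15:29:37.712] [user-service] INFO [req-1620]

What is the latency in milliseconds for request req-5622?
92

To calculate latency:

1. Find REQUEST with id req-5622: 2024-02-25 15:13:43.927
2. Find RESPONSE with id req-5622: 2024-02-25 15:13:44.019
3. Latency: 2024-02-25 15:13:44.019 - 2024-02-25 15:13:43.927 = 92ms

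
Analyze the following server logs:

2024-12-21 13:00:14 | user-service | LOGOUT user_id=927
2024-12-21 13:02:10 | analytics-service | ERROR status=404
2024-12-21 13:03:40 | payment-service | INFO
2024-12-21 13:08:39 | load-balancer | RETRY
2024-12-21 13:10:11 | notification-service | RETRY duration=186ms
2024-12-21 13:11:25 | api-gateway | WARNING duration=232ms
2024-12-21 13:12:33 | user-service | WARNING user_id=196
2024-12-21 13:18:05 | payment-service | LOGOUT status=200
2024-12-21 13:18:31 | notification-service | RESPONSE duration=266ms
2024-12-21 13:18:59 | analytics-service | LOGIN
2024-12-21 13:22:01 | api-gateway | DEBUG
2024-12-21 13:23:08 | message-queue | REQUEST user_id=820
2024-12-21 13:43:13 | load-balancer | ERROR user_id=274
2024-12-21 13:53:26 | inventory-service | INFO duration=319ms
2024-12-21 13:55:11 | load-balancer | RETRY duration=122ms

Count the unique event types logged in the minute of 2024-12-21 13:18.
3

To count unique event types:

1. Filter events in the minute starting at 2024-12-21 13:18
2. Extract event types from matching entries
3. Count unique types: 3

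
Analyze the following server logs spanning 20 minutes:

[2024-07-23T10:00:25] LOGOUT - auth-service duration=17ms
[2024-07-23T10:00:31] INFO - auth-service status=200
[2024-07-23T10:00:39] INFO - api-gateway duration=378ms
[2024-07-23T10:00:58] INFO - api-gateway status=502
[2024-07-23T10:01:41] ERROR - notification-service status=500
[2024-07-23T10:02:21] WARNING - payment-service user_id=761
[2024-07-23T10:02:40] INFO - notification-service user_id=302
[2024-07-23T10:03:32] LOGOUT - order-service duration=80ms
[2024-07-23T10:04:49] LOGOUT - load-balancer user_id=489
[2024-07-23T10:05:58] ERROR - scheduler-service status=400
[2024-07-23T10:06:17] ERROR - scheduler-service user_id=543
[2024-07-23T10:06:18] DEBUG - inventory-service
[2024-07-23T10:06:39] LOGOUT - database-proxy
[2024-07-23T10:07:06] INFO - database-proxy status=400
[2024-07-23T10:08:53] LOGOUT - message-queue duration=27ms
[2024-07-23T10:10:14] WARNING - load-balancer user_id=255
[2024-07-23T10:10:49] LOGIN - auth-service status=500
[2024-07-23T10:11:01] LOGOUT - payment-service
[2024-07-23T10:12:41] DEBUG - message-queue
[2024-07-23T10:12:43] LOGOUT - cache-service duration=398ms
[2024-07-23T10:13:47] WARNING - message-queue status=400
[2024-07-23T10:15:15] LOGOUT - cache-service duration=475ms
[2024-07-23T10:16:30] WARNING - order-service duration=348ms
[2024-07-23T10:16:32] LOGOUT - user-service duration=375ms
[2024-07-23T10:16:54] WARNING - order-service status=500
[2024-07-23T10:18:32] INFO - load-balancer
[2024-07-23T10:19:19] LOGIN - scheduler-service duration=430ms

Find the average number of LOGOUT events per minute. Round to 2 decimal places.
0.45

To calculate the rate:

1. Count total LOGOUT events: 9
2. Total time period: 20 minutes
3. Rate = 9 / 20 = 0.45 events per minute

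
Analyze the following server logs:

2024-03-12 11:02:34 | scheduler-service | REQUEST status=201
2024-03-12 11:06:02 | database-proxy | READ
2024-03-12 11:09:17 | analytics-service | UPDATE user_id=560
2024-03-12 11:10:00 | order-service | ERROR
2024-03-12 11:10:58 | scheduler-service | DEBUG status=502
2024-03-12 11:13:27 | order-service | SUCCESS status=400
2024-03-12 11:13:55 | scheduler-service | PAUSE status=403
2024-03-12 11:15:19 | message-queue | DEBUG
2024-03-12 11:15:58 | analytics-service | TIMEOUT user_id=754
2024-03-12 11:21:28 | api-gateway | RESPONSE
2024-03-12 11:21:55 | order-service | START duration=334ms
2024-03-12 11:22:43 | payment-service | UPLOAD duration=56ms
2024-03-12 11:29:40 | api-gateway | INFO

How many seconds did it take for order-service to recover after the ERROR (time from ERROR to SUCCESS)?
207

To calculate recovery time:

1. Find ERROR event for order-service: 2024-03-12 11:10:00
2. Find next SUCCESS event for order-service: 2024-03-12 11:13:27
3. Recovery time: 2024-03-12 11:13:27 - 2024-03-12 11:10:00 = 207 seconds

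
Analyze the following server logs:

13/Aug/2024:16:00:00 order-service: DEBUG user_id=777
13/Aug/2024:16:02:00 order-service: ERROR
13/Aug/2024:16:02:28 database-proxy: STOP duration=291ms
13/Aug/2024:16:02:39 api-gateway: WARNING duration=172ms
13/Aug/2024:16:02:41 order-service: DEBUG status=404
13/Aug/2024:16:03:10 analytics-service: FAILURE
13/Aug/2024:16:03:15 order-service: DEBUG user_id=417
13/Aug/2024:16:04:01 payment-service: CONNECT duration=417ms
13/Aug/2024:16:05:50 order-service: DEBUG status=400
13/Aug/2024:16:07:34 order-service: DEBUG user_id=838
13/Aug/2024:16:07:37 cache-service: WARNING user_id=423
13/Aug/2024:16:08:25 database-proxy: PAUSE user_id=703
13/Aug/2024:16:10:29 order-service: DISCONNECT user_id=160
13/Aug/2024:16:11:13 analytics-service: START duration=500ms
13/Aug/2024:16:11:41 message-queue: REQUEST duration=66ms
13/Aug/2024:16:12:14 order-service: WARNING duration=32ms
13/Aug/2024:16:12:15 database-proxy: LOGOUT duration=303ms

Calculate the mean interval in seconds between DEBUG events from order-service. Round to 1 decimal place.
113.5

To calculate average interval:

1. Find all DEBUG events for order-service in order
2. Calculate time gaps between consecutive events
3. Compute mean of gaps: 454 / 4 = 113.5 seconds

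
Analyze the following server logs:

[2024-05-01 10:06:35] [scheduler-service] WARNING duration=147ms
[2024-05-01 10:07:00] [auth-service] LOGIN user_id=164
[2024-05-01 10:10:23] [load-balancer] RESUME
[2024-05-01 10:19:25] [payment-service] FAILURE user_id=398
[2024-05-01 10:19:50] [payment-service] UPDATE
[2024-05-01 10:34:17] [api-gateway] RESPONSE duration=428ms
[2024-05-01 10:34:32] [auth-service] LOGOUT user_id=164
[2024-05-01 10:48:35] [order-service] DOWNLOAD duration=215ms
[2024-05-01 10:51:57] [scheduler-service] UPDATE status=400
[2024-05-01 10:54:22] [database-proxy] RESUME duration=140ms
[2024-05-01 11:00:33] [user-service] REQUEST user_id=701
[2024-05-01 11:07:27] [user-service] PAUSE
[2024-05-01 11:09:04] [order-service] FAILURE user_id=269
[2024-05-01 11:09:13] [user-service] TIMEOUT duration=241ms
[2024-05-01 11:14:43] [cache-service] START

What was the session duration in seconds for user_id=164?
1652

To calculate session duration:

1. Find LOGIN event for user_id=164: 2024-05-01 10:07:00
2. Find LOGOUT event for user_id=164: 2024-05-01 10:34:32
3. Session duration: 2024-05-01 10:34:32 - 2024-05-01 10:07:00 = 1652 seconds (27 minutes)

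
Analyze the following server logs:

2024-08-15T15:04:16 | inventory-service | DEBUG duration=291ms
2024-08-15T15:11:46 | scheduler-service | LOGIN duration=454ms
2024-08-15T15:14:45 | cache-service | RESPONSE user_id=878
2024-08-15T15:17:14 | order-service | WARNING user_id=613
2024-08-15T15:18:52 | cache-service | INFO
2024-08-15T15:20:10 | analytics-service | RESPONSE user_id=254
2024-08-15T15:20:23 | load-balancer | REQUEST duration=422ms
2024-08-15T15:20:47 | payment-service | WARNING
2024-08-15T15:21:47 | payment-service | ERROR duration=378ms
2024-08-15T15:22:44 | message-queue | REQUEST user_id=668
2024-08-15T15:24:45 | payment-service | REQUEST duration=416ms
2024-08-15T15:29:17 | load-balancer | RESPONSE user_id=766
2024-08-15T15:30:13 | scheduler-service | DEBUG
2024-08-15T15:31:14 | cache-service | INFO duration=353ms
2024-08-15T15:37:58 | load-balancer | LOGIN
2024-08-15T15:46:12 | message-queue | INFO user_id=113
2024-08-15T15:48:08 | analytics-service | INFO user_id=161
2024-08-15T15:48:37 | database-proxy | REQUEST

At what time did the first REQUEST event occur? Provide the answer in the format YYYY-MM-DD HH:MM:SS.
2024-08-15 15:20:23

To find the first event:

1. Filter for all REQUEST events
2. Sort by timestamp
3. Select the first one
4. Timestamp: 2024-08-15 15:20:23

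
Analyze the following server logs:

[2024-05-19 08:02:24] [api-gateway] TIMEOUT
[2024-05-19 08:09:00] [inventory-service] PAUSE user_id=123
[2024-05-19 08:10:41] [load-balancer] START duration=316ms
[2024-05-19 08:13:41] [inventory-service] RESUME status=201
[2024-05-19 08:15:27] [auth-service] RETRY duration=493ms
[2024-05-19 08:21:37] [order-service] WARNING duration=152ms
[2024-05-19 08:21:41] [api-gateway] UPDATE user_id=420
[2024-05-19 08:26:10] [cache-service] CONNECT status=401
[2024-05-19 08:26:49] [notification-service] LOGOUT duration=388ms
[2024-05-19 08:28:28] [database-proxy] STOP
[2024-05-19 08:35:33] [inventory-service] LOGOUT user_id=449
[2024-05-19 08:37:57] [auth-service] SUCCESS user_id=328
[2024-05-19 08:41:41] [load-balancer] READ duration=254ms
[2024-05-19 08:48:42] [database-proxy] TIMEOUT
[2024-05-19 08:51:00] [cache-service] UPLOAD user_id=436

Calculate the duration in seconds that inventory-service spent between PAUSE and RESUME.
281

To calculate state duration:

1. Find PAUSE event for inventory-service: 2024-05-19 08:09:00
2. Find RESUME event for inventory-service: 2024-05-19 08:13:41
3. Calculate duration: 2024-05-19 08:13:41 - 2024-05-19 08:09:00 = 281 seconds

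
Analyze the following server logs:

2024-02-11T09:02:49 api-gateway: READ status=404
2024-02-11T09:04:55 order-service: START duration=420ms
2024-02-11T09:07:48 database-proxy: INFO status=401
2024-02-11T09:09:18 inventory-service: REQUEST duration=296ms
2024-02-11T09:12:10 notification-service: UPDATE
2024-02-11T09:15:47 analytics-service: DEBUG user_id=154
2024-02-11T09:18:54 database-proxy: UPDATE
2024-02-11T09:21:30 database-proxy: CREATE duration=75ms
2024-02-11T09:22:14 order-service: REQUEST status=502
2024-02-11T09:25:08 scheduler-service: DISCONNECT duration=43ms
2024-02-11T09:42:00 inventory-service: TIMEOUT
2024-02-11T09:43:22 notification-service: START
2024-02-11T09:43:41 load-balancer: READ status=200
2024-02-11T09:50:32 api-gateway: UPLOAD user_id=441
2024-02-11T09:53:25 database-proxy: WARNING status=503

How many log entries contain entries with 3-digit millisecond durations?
2

To find matching entries:

1. Pattern to match: entries with 3-digit millisecond durations
2. Scan each log entry for the pattern
3. Count matches: 2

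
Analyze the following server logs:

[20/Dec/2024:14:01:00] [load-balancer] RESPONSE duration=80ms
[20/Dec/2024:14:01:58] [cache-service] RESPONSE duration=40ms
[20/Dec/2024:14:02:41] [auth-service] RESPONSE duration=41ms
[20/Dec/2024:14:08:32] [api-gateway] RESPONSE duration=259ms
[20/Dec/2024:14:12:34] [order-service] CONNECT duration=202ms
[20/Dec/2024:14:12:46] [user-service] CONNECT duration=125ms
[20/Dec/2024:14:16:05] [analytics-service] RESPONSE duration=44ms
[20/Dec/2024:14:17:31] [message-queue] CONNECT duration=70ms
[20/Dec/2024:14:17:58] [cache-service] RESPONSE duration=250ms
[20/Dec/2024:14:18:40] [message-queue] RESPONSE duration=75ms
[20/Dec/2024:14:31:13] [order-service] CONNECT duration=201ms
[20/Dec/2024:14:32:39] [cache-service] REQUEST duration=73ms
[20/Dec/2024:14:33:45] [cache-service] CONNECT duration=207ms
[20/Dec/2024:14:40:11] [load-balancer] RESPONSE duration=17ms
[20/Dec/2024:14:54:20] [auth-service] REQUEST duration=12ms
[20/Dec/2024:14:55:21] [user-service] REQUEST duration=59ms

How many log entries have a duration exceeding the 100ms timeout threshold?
6

To count timeouts:

1. Threshold: 100ms
2. Extract duration from each log entry
3. Count entries where duration > 100
4. Timeout count: 6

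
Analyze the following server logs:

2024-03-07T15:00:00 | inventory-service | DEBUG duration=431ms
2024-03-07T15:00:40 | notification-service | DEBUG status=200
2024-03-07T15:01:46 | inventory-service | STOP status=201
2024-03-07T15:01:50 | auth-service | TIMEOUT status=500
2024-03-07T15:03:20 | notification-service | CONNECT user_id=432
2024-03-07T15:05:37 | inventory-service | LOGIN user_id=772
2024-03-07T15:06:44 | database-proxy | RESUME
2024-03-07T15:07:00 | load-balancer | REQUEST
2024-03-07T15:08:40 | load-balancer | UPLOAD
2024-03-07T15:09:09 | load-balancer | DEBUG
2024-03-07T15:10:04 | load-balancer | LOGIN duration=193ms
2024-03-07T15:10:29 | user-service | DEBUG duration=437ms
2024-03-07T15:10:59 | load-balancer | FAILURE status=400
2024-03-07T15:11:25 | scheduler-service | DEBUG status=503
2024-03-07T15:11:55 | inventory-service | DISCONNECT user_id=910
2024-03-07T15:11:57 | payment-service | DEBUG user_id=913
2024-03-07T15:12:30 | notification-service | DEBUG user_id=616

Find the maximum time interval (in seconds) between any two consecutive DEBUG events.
509

To find the longest gap:

1. Extract all DEBUG events in chronological order
2. Calculate time differences between consecutive events
3. Find the maximum difference
4. Longest gap: 509 seconds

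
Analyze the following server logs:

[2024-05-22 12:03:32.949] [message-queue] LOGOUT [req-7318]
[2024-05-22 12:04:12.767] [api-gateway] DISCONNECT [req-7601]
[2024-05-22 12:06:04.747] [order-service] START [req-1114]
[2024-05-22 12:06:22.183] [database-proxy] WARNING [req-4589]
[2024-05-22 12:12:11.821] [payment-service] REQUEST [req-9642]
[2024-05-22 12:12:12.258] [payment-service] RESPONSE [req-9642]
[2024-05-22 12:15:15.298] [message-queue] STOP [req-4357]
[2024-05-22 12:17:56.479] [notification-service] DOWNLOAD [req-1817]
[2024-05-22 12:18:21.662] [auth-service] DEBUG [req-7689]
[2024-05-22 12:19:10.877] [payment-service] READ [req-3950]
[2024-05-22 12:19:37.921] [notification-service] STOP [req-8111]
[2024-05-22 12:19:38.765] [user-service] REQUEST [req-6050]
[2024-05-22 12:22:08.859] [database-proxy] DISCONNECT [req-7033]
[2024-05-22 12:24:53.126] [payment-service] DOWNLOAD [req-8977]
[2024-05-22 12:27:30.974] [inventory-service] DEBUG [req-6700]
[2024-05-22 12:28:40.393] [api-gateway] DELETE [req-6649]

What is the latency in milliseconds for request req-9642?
437

To calculate latency:

1. Find REQUEST with id req-9642: 2024-05-22 12:12:11.821
2. Find RESPONSE with id req-9642: 2024-05-22 12:12:12.258
3. Latency: 2024-05-22 12:12:12.258 - 2024-05-22 12:12:11.821 = 437ms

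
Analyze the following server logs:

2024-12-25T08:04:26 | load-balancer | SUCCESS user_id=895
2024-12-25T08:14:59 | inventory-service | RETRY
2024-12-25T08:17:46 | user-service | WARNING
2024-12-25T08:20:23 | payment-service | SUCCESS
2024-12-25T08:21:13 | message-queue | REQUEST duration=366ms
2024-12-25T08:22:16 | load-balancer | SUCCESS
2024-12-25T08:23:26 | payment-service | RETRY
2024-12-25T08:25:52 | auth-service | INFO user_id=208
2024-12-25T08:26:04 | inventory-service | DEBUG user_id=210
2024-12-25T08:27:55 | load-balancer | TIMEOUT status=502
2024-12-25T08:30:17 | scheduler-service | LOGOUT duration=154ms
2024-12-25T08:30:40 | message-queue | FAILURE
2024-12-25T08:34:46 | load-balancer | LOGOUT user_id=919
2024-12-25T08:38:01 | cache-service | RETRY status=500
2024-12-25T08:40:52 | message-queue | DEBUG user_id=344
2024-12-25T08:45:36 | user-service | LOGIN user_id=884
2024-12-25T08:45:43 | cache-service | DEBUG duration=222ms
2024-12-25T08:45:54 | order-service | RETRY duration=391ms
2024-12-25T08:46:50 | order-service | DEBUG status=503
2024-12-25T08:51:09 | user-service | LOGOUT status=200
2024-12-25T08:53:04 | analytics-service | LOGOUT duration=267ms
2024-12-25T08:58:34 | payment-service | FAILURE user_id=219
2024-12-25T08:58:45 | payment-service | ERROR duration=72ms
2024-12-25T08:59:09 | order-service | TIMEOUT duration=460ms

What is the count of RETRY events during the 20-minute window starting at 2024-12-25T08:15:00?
1

To count events in the time window:

1. Window boundaries: 2024-12-25T08:15:00 to 2024-12-25T08:35:00
2. Filter for RETRY events within this window
3. Count matching events: 1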